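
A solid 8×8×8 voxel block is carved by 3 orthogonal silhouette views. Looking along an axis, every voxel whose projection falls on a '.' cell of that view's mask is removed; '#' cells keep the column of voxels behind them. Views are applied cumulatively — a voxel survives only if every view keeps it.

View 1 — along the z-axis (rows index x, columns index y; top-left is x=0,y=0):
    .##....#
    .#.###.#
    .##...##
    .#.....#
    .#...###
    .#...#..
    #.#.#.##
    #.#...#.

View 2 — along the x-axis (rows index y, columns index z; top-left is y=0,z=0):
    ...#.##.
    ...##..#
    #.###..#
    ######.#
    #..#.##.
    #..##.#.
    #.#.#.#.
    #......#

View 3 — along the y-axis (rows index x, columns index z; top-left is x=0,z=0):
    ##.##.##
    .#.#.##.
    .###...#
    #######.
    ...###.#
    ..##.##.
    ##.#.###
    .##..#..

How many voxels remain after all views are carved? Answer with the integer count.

before carving: 512 voxels (8×8×8)
V1 z: intersect with XY mask (28 set) -- 224 left
V2 x: intersect with YZ mask (32 set) -- 99 left
V3 y: intersect with XZ mask (38 set) -- 55 left

remaining voxels: 55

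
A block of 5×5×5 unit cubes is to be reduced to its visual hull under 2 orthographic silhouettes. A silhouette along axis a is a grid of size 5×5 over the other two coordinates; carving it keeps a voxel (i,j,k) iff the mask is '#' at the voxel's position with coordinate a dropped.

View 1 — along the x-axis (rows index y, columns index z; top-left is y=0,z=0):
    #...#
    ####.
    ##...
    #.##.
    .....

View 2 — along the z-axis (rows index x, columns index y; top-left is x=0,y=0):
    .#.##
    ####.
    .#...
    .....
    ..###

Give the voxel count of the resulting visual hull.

27 voxels

full grid |V| = 125
[1] x-view keeps 11 columns → grid now 55
[2] z-view keeps 11 columns → grid now 27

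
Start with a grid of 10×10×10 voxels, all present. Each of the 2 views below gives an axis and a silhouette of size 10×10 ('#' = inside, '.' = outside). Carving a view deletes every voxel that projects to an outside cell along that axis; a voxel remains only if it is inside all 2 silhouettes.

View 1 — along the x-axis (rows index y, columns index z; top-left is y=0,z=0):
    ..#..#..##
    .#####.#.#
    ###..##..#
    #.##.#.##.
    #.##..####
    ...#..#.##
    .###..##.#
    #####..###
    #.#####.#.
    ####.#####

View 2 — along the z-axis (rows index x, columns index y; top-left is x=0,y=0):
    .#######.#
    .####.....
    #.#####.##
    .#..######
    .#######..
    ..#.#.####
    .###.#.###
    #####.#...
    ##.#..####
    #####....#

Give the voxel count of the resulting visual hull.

full grid |V| = 1000
  1. axis=0 (YZ plane), |mask|=64  ⇒  voxels=640
  2. axis=2 (XY plane), |mask|=66  ⇒  voxels=432

432 voxels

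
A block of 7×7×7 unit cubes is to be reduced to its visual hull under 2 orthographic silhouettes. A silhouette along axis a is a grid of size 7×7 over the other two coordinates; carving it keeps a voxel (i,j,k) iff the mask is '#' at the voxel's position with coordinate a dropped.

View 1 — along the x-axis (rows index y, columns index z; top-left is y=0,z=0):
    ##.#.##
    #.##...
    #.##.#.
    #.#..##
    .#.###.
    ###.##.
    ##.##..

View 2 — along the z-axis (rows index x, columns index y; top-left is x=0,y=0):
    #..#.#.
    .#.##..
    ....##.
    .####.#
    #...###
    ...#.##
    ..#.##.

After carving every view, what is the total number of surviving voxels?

full grid |V| = 343
step 1: project along x, AND mask (29/49) → |grid| = 203
step 2: project along z, AND mask (23/49) → |grid| = 97

|visual hull| = 97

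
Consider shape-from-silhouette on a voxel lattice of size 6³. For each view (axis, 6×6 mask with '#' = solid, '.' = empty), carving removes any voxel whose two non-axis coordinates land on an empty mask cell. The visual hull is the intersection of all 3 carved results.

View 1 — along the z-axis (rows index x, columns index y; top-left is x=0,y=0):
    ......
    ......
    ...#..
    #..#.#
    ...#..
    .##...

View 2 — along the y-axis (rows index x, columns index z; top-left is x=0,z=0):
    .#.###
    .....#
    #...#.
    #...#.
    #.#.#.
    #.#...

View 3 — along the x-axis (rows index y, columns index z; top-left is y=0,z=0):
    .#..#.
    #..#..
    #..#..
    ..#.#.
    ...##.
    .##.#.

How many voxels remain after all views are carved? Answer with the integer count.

|visual hull| = 8

start: 6×6×6 = 216 voxels
V1 z: intersect with XY mask (7 set) -- 42 left
V2 y: intersect with XZ mask (14 set) -- 15 left
V3 x: intersect with YZ mask (13 set) -- 8 left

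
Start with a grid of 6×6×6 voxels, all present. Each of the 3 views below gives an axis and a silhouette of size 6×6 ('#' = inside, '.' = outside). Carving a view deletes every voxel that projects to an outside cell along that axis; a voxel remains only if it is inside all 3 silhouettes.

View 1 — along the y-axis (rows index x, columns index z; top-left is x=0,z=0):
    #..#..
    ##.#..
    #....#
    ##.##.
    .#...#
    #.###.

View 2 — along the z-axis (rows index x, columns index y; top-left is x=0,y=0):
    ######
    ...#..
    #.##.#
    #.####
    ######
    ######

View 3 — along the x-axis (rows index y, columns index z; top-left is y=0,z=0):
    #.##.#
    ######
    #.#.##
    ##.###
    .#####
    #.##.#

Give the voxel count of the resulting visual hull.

before carving: 216 voxels (6×6×6)
V1 y: intersect with XZ mask (17 set) -- 102 left
V2 z: intersect with XY mask (28 set) -- 79 left
V3 x: intersect with YZ mask (28 set) -- 62 left

62 voxels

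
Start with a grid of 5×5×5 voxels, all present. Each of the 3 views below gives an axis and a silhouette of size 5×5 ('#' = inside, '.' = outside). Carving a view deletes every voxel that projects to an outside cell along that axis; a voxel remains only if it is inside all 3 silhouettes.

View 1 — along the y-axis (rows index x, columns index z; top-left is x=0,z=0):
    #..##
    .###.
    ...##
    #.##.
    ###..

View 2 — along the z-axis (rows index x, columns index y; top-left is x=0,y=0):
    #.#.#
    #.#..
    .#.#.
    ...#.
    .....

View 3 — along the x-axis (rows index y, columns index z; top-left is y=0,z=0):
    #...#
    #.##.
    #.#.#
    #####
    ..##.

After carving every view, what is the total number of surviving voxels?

full grid |V| = 125
V1 y: intersect with XZ mask (14 set) -- 70 left
V2 z: intersect with XY mask (8 set) -- 22 left
V3 x: intersect with YZ mask (15 set) -- 12 left

12 voxels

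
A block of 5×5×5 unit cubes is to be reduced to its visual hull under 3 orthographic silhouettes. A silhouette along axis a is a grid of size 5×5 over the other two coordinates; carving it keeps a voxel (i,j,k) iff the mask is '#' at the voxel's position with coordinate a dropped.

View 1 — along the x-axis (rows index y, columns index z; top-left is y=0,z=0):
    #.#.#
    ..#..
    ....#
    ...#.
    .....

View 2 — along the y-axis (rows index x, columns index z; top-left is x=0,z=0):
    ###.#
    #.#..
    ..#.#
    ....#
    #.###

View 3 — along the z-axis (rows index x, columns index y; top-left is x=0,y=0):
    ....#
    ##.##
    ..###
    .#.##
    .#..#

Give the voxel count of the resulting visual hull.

full grid |V| = 125
[1] x-view keeps 6 columns → grid now 30
[2] y-view keeps 13 columns → grid now 20
[3] z-view keeps 13 columns → grid now 5

remaining voxels: 5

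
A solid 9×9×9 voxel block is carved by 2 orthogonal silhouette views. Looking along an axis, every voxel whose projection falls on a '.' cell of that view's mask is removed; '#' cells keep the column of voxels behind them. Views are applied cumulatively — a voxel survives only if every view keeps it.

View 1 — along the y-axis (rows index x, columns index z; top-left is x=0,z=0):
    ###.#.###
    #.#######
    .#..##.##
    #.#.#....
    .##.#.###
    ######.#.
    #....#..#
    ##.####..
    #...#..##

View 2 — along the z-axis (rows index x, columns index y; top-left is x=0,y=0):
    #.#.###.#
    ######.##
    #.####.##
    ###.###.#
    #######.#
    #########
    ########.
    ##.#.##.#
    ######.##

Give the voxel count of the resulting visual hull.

voxel count = 365

start: 9×9×9 = 729 voxels
step 1: project along y, AND mask (49/81) → |grid| = 441
step 2: project along z, AND mask (67/81) → |grid| = 365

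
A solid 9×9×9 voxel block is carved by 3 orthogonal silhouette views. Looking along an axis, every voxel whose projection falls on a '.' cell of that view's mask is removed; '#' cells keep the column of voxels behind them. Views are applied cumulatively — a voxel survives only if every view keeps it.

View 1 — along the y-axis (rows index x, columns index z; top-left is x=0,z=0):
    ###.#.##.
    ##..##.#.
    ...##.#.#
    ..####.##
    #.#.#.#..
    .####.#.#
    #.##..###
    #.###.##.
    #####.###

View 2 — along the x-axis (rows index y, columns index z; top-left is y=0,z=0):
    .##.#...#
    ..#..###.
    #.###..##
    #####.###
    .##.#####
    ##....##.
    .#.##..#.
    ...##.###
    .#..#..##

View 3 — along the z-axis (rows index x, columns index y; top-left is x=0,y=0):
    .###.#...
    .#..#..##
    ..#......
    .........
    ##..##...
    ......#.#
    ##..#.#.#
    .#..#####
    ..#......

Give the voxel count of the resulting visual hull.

84 voxels

start: 9×9×9 = 729 voxels
V1 y: intersect with XZ mask (51 set) -- 459 left
V2 x: intersect with YZ mask (46 set) -- 274 left
V3 z: intersect with XY mask (27 set) -- 84 left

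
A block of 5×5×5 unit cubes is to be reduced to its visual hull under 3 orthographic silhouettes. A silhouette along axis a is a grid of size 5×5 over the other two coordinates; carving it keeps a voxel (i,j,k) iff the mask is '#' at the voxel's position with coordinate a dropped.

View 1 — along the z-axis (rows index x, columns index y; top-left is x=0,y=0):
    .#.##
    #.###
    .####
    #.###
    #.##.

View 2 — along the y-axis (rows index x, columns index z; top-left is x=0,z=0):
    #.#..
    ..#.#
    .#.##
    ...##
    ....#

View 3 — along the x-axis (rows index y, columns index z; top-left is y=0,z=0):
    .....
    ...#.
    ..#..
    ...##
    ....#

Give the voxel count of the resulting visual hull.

before carving: 125 voxels (5×5×5)
carve view 1 (along z, XY-mask fill 18/25): 90 voxels remain
carve view 2 (along y, XZ-mask fill 10/25): 37 voxels remain
carve view 3 (along x, YZ-mask fill 5/25): 11 voxels remain

|visual hull| = 11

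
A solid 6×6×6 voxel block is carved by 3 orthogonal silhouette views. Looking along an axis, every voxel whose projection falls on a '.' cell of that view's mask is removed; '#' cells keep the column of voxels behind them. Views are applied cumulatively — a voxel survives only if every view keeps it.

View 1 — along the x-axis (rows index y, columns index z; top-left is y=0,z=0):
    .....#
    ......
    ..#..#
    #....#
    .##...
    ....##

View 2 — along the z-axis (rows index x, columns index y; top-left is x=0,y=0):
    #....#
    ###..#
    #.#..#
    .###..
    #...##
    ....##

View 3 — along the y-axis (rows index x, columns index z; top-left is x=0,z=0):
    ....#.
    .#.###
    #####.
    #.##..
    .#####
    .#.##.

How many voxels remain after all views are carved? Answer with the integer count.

full grid |V| = 216
[1] x-view keeps 9 columns → grid now 54
[2] z-view keeps 17 columns → grid now 26
[3] y-view keeps 21 columns → grid now 16

voxel count = 16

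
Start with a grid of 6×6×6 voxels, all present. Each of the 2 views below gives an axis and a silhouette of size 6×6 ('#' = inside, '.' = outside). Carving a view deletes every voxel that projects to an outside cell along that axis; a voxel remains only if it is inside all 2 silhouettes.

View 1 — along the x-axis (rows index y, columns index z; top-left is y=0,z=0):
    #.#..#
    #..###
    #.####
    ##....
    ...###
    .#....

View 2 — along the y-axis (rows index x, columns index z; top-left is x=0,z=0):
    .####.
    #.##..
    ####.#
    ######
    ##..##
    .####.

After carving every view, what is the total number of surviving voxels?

remaining voxels: 75

start: 6×6×6 = 216 voxels
carve view 1 (along x, YZ-mask fill 18/36): 108 voxels remain
carve view 2 (along y, XZ-mask fill 26/36): 75 voxels remain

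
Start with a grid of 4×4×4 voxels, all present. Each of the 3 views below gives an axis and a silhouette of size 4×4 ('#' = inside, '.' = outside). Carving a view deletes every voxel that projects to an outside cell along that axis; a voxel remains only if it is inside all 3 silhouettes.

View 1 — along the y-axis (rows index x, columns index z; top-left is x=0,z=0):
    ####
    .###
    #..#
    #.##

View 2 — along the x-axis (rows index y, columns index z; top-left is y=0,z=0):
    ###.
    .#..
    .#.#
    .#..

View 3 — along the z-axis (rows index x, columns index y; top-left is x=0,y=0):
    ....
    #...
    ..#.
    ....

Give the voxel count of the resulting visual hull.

initial block: 4^3 = 64
V1 y: intersect with XZ mask (12 set) -- 48 left
V2 x: intersect with YZ mask (7 set) -- 18 left
V3 z: intersect with XY mask (2 set) -- 3 left

3 voxels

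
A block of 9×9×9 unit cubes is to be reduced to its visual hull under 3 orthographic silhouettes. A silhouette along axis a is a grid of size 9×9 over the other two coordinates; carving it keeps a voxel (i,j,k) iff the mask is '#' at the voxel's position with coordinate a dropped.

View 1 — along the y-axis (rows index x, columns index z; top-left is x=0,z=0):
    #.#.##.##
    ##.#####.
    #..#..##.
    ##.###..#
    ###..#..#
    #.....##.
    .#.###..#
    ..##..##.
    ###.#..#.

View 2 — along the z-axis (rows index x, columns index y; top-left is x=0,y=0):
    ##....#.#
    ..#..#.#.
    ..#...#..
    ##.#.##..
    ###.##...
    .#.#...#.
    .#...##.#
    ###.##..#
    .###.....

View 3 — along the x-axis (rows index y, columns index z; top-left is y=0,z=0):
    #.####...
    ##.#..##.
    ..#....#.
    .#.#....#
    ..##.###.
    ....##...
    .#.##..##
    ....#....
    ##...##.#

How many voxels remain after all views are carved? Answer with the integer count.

full grid |V| = 729
step 1: project along y, AND mask (45/81) → |grid| = 405
step 2: project along z, AND mask (35/81) → |grid| = 176
step 3: project along x, AND mask (33/81) → |grid| = 76

voxel count = 76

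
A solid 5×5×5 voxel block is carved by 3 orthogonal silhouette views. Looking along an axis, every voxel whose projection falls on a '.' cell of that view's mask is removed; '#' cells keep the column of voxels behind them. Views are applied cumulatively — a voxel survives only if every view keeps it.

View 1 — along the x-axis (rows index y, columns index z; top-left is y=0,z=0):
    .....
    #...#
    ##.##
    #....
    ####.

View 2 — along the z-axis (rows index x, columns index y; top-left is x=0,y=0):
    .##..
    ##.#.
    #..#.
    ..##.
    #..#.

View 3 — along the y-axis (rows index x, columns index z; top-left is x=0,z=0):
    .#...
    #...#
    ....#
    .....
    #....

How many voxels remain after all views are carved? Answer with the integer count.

initial block: 5^3 = 125
[1] x-view keeps 11 columns → grid now 55
[2] z-view keeps 11 columns → grid now 16
[3] y-view keeps 5 columns → grid now 5

voxel count = 5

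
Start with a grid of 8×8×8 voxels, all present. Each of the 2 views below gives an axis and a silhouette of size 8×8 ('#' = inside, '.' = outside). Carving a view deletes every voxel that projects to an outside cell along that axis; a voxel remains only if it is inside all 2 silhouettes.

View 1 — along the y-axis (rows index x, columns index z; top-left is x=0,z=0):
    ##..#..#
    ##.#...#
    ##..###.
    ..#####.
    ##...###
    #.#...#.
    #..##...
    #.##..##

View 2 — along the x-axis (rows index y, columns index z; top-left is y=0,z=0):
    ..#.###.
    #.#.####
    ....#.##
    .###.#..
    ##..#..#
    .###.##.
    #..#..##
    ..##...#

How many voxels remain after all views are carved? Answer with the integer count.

initial block: 8^3 = 512
  1. axis=1 (XZ plane), |mask|=34  ⇒  voxels=272
  2. axis=0 (YZ plane), |mask|=33  ⇒  voxels=137

voxel count = 137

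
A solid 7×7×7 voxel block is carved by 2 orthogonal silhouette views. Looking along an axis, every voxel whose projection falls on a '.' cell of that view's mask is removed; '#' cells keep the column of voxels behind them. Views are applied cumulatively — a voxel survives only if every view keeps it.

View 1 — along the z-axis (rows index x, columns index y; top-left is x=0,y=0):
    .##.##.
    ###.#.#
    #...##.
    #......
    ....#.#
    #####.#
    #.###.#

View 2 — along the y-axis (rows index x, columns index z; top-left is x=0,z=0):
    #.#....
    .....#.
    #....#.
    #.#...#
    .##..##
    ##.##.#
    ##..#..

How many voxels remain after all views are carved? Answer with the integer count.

voxel count = 75

before carving: 343 voxels (7×7×7)
after view 1 [z-axis, 26 of 49 cells solid] → remaining = 182
after view 2 [y-axis, 20 of 49 cells solid] → remaining = 75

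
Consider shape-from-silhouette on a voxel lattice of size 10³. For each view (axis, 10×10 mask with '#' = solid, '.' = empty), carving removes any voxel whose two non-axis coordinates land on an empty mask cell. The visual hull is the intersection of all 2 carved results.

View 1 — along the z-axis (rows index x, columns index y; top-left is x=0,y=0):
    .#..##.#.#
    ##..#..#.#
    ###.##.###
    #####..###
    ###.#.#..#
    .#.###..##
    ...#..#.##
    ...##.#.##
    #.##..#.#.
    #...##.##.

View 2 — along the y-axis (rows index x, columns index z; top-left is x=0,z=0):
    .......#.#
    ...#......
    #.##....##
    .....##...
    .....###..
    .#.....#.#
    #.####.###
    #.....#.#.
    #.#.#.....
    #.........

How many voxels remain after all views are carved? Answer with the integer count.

start: 10×10×10 = 1000 voxels
carve view 1 (along z, XY-mask fill 57/100): 570 voxels remain
carve view 2 (along y, XZ-mask fill 31/100): 174 voxels remain

remaining voxels: 174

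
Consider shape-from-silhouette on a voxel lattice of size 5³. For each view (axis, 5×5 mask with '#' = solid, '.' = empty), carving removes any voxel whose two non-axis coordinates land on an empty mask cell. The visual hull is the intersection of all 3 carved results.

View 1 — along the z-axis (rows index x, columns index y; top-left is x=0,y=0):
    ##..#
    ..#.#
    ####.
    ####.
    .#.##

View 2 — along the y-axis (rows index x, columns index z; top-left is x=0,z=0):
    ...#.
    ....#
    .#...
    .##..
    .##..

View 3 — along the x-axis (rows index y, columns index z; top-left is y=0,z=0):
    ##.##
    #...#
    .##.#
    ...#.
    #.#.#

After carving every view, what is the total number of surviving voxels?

before carving: 125 voxels (5×5×5)
step 1: project along z, AND mask (16/25) → |grid| = 80
step 2: project along y, AND mask (7/25) → |grid| = 23
step 3: project along x, AND mask (13/25) → |grid| = 9

|visual hull| = 9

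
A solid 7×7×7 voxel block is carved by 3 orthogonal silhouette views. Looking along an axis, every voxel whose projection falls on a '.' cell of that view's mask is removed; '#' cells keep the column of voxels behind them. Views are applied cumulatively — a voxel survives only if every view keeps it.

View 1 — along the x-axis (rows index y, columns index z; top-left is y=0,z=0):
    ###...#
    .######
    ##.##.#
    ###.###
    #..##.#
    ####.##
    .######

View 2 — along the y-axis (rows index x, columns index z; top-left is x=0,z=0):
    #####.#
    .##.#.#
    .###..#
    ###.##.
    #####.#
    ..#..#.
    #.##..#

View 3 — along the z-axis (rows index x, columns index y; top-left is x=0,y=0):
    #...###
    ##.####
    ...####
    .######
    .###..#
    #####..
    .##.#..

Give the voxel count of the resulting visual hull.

remaining voxels: 107

full grid |V| = 343
carve view 1 (along x, YZ-mask fill 37/49): 259 voxels remain
carve view 2 (along y, XZ-mask fill 31/49): 168 voxels remain
carve view 3 (along z, XY-mask fill 32/49): 107 voxels remain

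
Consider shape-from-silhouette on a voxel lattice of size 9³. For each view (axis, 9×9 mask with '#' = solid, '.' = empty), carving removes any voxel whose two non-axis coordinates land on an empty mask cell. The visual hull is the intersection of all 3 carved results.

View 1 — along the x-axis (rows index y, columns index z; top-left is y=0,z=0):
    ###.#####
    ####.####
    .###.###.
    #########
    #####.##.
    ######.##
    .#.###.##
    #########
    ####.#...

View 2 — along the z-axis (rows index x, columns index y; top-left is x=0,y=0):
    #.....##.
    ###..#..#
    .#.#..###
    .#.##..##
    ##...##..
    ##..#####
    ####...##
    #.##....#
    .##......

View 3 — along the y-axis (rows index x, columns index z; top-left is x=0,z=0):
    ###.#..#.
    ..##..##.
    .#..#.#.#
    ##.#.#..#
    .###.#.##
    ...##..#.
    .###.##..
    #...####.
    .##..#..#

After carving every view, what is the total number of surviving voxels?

initial block: 9^3 = 729
after view 1 [x-axis, 66 of 81 cells solid] → remaining = 594
after view 2 [z-axis, 41 of 81 cells solid] → remaining = 301
after view 3 [y-axis, 41 of 81 cells solid] → remaining = 155

155 voxels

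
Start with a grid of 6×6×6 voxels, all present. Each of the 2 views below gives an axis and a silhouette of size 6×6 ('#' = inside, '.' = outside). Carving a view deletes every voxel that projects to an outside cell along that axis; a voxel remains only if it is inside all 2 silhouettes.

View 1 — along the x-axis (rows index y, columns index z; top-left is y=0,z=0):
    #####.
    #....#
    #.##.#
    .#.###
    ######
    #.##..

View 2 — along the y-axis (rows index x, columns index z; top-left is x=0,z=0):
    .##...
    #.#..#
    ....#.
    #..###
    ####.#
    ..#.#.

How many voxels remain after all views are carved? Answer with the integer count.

before carving: 216 voxels (6×6×6)
  1. axis=0 (YZ plane), |mask|=24  ⇒  voxels=144
  2. axis=1 (XZ plane), |mask|=17  ⇒  voxels=68

voxel count = 68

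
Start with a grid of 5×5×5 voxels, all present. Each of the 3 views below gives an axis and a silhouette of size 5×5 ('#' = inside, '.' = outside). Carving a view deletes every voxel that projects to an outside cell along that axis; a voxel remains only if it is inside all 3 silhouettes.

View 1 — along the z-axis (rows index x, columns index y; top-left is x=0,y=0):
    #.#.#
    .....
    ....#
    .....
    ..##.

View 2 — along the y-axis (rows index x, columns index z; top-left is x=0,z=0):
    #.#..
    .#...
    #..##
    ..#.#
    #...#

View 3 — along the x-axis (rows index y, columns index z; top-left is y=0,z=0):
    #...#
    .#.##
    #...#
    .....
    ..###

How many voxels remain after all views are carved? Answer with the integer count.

initial block: 5^3 = 125
step 1: project along z, AND mask (6/25) → |grid| = 30
step 2: project along y, AND mask (10/25) → |grid| = 13
step 3: project along x, AND mask (10/25) → |grid| = 7

|visual hull| = 7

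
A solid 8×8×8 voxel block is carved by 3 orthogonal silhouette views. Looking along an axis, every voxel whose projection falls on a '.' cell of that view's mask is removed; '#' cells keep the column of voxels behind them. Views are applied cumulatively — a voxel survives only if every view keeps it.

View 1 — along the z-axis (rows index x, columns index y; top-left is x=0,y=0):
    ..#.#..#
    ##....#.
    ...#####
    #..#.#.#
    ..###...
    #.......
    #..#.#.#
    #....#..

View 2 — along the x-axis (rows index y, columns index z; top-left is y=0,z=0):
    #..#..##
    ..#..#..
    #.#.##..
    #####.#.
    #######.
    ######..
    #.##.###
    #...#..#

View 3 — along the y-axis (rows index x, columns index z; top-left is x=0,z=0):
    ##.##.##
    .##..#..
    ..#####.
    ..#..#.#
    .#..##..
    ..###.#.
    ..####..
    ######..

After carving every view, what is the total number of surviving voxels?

before carving: 512 voxels (8×8×8)
[1] z-view keeps 25 columns → grid now 200
[2] x-view keeps 38 columns → grid now 123
[3] y-view keeps 34 columns → grid now 63

remaining voxels: 63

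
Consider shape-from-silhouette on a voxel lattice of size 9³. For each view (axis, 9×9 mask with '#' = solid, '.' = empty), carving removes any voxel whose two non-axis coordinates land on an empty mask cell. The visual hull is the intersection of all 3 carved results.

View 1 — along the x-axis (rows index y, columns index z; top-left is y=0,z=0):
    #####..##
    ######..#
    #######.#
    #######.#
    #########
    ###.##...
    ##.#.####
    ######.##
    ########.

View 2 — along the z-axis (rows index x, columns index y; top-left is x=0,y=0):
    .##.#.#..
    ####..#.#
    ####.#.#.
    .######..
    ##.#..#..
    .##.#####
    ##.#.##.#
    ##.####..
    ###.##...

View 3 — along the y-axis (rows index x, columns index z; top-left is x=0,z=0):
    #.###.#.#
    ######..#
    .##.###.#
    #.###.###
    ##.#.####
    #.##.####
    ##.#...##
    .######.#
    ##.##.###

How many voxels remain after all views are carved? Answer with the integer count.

before carving: 729 voxels (9×9×9)
carve view 1 (along x, YZ-mask fill 67/81): 603 voxels remain
carve view 2 (along z, XY-mask fill 50/81): 365 voxels remain
carve view 3 (along y, XZ-mask fill 59/81): 268 voxels remain

voxel count = 268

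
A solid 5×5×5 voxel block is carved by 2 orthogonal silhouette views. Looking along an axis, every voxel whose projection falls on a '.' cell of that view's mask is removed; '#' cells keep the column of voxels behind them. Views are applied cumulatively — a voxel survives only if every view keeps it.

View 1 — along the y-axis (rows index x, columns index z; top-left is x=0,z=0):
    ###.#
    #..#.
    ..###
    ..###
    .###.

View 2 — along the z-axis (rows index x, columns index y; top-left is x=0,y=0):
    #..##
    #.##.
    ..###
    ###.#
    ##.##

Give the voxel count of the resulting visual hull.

full grid |V| = 125
V1 y: intersect with XZ mask (15 set) -- 75 left
V2 z: intersect with XY mask (17 set) -- 51 left

51 voxels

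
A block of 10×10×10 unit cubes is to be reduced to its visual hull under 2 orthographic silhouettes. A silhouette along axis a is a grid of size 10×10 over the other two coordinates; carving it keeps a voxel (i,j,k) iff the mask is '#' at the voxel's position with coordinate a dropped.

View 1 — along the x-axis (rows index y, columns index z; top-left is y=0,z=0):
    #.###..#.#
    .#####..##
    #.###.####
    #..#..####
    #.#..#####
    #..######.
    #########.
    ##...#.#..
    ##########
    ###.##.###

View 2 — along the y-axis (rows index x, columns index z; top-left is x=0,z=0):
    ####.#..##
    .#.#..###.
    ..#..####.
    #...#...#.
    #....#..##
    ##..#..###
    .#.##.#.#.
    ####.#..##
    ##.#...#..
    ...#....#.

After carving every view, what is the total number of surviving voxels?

|visual hull| = 350

full grid |V| = 1000
step 1: project along x, AND mask (72/100) → |grid| = 720
step 2: project along y, AND mask (48/100) → |grid| = 350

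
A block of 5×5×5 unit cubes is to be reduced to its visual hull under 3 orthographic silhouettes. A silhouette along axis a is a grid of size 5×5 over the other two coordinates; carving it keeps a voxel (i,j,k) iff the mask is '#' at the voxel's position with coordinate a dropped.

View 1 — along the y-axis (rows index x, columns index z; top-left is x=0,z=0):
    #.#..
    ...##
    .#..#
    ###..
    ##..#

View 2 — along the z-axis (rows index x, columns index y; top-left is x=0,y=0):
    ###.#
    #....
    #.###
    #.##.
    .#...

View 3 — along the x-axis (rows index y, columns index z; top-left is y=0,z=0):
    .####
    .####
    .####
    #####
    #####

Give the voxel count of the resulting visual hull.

start: 5×5×5 = 125 voxels
carve view 1 (along y, XZ-mask fill 12/25): 60 voxels remain
carve view 2 (along z, XY-mask fill 13/25): 30 voxels remain
carve view 3 (along x, YZ-mask fill 22/25): 24 voxels remain

24 voxels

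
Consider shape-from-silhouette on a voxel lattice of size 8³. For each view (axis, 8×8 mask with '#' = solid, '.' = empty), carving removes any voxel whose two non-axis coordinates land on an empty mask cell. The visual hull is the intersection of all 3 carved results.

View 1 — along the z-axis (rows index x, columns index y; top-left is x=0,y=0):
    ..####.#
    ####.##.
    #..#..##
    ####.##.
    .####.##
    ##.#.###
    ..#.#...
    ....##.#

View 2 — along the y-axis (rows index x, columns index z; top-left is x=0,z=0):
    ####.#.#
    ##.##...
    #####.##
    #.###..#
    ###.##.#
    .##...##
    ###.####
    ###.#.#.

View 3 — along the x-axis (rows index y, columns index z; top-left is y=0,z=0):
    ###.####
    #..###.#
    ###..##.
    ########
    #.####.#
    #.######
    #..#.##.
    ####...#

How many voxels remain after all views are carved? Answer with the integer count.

remaining voxels: 146

initial block: 8^3 = 512
step 1: project along z, AND mask (38/64) → |grid| = 304
step 2: project along y, AND mask (44/64) → |grid| = 201
step 3: project along x, AND mask (47/64) → |grid| = 146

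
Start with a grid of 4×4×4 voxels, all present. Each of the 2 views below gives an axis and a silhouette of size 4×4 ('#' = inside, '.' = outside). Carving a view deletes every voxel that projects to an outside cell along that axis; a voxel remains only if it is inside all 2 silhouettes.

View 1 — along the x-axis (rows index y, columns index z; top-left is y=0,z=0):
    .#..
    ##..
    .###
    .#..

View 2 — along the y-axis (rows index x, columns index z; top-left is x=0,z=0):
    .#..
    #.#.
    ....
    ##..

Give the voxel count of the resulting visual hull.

|visual hull| = 11

before carving: 64 voxels (4×4×4)
[1] x-view keeps 7 columns → grid now 28
[2] y-view keeps 5 columns → grid now 11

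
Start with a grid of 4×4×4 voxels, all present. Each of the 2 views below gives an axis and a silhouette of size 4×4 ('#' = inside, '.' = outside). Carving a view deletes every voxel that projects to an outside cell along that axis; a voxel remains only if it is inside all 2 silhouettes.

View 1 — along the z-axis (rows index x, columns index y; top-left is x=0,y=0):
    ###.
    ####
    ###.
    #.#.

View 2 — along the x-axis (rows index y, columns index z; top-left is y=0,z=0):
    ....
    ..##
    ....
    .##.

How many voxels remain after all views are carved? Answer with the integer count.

8 voxels

initial block: 4^3 = 64
V1 z: intersect with XY mask (12 set) -- 48 left
V2 x: intersect with YZ mask (4 set) -- 8 left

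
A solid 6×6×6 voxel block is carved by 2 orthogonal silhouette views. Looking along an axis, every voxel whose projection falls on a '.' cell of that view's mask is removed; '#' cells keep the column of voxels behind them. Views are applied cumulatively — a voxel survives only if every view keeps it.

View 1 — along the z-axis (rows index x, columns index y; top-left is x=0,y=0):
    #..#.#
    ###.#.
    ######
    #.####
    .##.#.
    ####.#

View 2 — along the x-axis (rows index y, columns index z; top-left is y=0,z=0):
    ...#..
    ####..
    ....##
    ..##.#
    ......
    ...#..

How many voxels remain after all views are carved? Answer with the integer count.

before carving: 216 voxels (6×6×6)
V1 z: intersect with XY mask (26 set) -- 156 left
V2 x: intersect with YZ mask (11 set) -- 47 left

47 voxels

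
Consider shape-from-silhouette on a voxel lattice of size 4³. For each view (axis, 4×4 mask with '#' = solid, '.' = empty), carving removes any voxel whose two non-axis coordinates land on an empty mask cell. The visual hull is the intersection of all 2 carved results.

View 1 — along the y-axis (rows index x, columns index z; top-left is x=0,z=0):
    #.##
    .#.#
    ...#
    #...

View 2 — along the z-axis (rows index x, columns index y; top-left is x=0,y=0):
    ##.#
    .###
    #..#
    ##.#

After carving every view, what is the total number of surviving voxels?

full grid |V| = 64
carve view 1 (along y, XZ-mask fill 7/16): 28 voxels remain
carve view 2 (along z, XY-mask fill 11/16): 20 voxels remain

|visual hull| = 20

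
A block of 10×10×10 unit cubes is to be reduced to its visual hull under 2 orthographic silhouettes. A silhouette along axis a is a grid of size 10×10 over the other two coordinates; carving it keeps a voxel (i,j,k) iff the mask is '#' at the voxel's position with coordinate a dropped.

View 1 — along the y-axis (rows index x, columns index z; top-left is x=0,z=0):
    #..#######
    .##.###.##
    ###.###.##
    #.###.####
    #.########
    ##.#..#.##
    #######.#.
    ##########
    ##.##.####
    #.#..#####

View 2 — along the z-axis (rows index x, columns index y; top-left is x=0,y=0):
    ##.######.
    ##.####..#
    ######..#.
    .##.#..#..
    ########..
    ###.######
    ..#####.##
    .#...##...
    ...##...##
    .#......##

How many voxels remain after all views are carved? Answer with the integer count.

|visual hull| = 466

full grid |V| = 1000
[1] y-view keeps 79 columns → grid now 790
[2] z-view keeps 60 columns → grid now 466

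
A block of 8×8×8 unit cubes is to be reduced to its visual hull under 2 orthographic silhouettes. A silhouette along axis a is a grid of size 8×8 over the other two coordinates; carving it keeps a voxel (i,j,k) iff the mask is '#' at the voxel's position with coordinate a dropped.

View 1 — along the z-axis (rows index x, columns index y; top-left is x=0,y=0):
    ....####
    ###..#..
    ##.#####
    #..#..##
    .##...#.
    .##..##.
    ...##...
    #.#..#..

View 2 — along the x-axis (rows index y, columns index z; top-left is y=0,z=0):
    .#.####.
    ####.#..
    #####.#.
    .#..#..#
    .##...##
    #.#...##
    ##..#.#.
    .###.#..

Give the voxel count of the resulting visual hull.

initial block: 8^3 = 512
V1 z: intersect with XY mask (31 set) -- 248 left
V2 x: intersect with YZ mask (35 set) -- 137 left

voxel count = 137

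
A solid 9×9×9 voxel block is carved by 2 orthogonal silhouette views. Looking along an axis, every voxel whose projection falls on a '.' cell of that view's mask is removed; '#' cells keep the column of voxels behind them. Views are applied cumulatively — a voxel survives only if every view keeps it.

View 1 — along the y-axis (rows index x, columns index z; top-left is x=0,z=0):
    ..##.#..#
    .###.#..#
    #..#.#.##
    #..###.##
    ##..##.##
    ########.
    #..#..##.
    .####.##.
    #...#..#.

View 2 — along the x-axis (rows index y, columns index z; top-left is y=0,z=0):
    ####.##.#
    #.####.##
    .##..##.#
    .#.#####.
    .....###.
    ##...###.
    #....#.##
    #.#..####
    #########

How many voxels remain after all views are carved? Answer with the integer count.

remaining voxels: 273

initial block: 9^3 = 729
V1 y: intersect with XZ mask (47 set) -- 423 left
V2 x: intersect with YZ mask (52 set) -- 273 left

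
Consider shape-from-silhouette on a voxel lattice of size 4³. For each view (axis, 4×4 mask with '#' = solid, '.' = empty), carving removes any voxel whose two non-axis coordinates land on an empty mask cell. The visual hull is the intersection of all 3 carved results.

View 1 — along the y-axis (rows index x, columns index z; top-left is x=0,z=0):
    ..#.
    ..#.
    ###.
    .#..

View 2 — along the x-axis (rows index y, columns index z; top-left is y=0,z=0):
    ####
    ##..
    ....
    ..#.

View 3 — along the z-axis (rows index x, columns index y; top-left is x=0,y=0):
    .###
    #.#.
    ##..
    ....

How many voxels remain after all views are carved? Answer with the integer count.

remaining voxels: 7

initial block: 4^3 = 64
[1] y-view keeps 6 columns → grid now 24
[2] x-view keeps 7 columns → grid now 12
[3] z-view keeps 7 columns → grid now 7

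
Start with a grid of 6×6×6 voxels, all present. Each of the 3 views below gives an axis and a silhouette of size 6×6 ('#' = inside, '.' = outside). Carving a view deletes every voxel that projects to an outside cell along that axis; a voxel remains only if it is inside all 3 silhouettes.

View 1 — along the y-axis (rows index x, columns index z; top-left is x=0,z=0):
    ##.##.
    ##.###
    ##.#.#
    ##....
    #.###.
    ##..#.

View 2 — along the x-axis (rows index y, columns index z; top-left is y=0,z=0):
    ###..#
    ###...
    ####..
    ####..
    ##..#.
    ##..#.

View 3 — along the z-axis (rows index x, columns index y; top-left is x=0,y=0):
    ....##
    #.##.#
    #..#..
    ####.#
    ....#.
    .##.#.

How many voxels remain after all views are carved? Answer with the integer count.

43 voxels

initial block: 6^3 = 216
after view 1 [y-axis, 22 of 36 cells solid] → remaining = 132
after view 2 [x-axis, 21 of 36 cells solid] → remaining = 88
after view 3 [z-axis, 17 of 36 cells solid] → remaining = 43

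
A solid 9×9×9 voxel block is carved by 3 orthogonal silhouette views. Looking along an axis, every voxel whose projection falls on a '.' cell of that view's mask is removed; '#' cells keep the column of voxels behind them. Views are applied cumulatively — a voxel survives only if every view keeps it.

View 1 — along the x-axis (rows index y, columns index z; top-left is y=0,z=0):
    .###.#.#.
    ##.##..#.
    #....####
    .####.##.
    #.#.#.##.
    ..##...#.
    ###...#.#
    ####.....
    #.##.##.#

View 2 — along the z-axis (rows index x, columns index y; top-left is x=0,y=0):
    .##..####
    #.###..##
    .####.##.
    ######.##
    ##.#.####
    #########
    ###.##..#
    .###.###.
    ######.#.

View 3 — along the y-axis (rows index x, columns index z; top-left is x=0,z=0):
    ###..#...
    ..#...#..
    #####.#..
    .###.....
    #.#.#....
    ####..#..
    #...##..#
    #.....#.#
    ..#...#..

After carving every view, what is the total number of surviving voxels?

remaining voxels: 131

start: 9×9×9 = 729 voxels
  1. axis=0 (YZ plane), |mask|=44  ⇒  voxels=396
  2. axis=2 (XY plane), |mask|=61  ⇒  voxels=296
  3. axis=1 (XZ plane), |mask|=32  ⇒  voxels=131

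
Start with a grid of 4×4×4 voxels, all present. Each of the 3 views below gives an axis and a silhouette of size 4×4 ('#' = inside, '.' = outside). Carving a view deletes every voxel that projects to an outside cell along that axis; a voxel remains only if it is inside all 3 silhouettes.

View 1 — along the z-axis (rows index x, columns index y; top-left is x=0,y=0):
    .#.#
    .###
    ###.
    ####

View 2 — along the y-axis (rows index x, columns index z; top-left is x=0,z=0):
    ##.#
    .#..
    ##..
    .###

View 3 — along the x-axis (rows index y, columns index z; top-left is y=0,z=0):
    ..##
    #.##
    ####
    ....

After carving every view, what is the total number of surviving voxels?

start: 4×4×4 = 64 voxels
[1] z-view keeps 12 columns → grid now 48
[2] y-view keeps 9 columns → grid now 27
[3] x-view keeps 9 columns → grid now 13

|visual hull| = 13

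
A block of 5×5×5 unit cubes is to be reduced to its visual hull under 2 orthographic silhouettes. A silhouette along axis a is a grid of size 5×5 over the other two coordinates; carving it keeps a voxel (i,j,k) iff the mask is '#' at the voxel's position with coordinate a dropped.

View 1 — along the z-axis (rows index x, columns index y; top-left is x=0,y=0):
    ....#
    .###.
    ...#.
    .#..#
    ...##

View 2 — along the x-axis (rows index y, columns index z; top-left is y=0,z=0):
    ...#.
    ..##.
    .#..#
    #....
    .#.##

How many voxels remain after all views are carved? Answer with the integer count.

voxel count = 18

before carving: 125 voxels (5×5×5)
after view 1 [z-axis, 9 of 25 cells solid] → remaining = 45
after view 2 [x-axis, 9 of 25 cells solid] → remaining = 18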